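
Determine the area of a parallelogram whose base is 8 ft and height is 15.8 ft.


Shape: parallelogram
Base b = 8 ft, Height h = 15.8 ft
Formula: A = b * h
A = 8 * 15.8
A = 126.4
126.4 ft^2


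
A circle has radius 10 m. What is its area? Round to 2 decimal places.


Shape: circle
Radius r = 10 m
Formula: A = pi * r^2
r^2 = 10^2 = 100
A = pi * 100
A = 314.16
314.16 m^2


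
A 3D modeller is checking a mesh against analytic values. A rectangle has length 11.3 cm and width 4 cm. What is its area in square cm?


Shape: rectangle
Length l = 11.3 cm, Width w = 4 cm
Formula: A = l * w
A = 11.3 * 4
A = 45.2
45.2 cm^2


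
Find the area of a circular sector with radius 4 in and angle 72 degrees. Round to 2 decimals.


Shape: circular sector
Radius r = 4 in, Angle = 72 degrees
Formula: A = (angle/360) * pi * r^2
r^2 = 16
Fraction of circle = 72/360
A = (72/360) * pi * 16
A = 3.2 * pi
A = 10.05
10.05 in^2


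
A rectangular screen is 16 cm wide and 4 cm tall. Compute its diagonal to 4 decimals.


Shape: rectangle (diagonal via Pythagoras)
Sides: 16 cm and 4 cm
Formula: d = sqrt(l^2 + w^2)
l^2 = 256, w^2 = 16
l^2 + w^2 = 272
d = sqrt(272)
d = 16.4924
16.4924 cm


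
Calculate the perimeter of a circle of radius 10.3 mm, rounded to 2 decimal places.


Shape: circle
Radius r = 10.3 mm
Formula: C = 2 * pi * r
C = 2 * pi * 10.3
C = 20.6 * pi
C = 64.72
64.72 mm


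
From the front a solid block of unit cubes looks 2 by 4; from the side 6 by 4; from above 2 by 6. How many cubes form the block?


Orthographic views of a solid rectangular block:
Front view 2 x 4 -> length = 2, height = 4
Side view 6 x 4 -> width = 6, height = 4 (consistent)
Top view 2 x 6 -> confirms length = 2, width = 6
The block is 2 x 6 x 4.
Total unit cubes = 2 * 6 * 4 = 48
48 unit cubes


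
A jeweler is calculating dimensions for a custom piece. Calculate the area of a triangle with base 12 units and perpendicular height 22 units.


Shape: triangle
Base b = 12 units, Height h = 22 units
Formula: A = (1/2) * b * h
A = 0.5 * 12 * 22
A = 0.5 * 264
A = 132
132 units^2


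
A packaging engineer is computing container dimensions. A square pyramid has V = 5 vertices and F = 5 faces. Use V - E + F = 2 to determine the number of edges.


Polyhedron: square pyramid
Euler's formula for convex polyhedra: V - E + F = 2
Given: V = 5 vertices and F = 5 faces
Solve for E:
E = V + F - 2 = 5 + 5 - 2 = 8
8 edges


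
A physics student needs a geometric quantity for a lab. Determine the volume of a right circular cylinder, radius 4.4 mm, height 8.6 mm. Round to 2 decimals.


Shape: cylinder
Radius r = 4.4 mm, Height h = 8.6 mm
Formula: V = pi * r^2 * h
r^2 = 19.36
V = pi * 19.36 * 8.6
V = 166.496 * pi
V = 523.06
523.06 mm^3


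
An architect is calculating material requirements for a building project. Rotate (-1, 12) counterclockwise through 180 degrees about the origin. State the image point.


Transformation: rotation about the origin
Original point: (-1, 12)
Rule for 180 deg: (x, y) -> (-x, -y)
Apply: (-1, 12) -> (1, -12)
(1, -12)


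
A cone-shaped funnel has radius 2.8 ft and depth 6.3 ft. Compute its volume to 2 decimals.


Shape: cone
Radius r = 2.8 ft, Height h = 6.3 ft
Formula: V = (1/3) * pi * r^2 * h
r^2 = 7.84
pi * r^2 * h = pi * 7.84 * 6.3 = 49.392 * pi
V = 49.392 * pi / 3
V = 51.72
51.72 ft^3


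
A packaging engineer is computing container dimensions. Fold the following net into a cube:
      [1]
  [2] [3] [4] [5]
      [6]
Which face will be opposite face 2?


Net: cross layout. Take square 3 as the base (bottom).
Fold the four squares in the horizontal row up around 3: 2 -> left, 4 -> right, 5 wraps to the top.
Fold 1 and 6 up from 3: 1 -> back, 6 -> front.
Opposite pairs are therefore: (1, 6), (2, 4), (3, 5).
Face 2 is opposite face 4.
face 4


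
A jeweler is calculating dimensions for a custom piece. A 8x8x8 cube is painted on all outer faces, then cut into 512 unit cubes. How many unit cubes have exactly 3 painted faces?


Large cube: 8 x 8 x 8, cut into unit cubes.
Cubes with 3 painted faces are at the corners. A cube always has 8 corners.
Count = 8
8 unit cubes


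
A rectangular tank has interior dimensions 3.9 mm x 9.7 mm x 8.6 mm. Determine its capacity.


Shape: rectangular prism
l = 3.9 mm, w = 9.7 mm, h = 8.6 mm
Formula: V = l * w * h
V = 3.9 * 9.7 * 8.6
V = 37.83 * 8.6
V = 325.338
325.338 mm^3


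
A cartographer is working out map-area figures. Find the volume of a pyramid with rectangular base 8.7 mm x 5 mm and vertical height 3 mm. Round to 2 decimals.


Shape: rectangular pyramid
Base: 8.7 mm x 5 mm, Height h = 3 mm
Formula: V = (1/3) * base_area * h
base_area = 8.7 * 5 = 43.5
base_area * h = 43.5 * 3 = 130.5
V = 130.5 / 3
V = 43.5
43.5 mm^3


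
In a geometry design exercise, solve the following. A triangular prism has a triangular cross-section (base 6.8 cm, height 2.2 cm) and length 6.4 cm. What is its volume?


Shape: triangular prism
Triangle base = 6.8 cm, triangle height = 2.2 cm, prism length L = 6.4 cm
Formula: V = (1/2 * b * h_tri) * L
Cross-section area = 0.5 * 6.8 * 2.2 = 7.48
V = 7.48 * 6.4
V = 47.872
47.872 cm^3


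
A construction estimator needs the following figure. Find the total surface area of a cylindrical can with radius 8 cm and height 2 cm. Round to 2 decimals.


Shape: closed cylinder
Radius r = 8 cm, Height h = 2 cm
Formula: SA = 2*pi*r^2 + 2*pi*r*h = 2*pi*r*(r + h)
r + h = 10
2 * r * (r + h) = 2 * 8 * 10 = 160
SA = 160 * pi
SA = 502.65
502.65 cm^2


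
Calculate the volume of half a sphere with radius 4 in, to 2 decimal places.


Shape: hemisphere (half of a sphere)
Radius r = 4 in
Formula: V = (1/2) * (4/3) * pi * r^3 = (2/3) * pi * r^3
r^3 = 64
(2/3) * 64 = 42.666667
V = 42.666667 * pi
V = 134.04
134.04 in^3


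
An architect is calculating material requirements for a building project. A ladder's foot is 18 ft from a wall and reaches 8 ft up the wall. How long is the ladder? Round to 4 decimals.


Shape: right triangle
Legs a = 18 ft, b = 8 ft
Formula: c = sqrt(a^2 + b^2)
a^2 = 324, b^2 = 64
a^2 + b^2 = 388
c = sqrt(388)
c = 19.6977
19.6977 ft


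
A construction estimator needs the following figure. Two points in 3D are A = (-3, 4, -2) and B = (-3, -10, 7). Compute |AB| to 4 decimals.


3D distance between two points
P1 = (-3, 4, -2), P2 = (-3, -10, 7)
Formula: d = sqrt((x2-x1)^2 + (y2-y1)^2 + (z2-z1)^2)
dx = -3 - -3 = 0
dy = -10 - 4 = -14
dz = 7 - -2 = 9
dx^2 + dy^2 + dz^2 = 0 + 196 + 81 = 277
d = sqrt(277)
d = 16.6433
16.6433 units


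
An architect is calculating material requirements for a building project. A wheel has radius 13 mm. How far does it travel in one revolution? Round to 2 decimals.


Shape: circle
Radius r = 13 mm
Formula: C = 2 * pi * r
C = 2 * pi * 13
C = 26 * pi
C = 81.68
81.68 mm


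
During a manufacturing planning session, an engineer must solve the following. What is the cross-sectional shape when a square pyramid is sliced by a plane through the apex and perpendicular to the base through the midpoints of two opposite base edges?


Solid: square pyramid
Cutting plane: through the apex and perpendicular to the base through the midpoints of two opposite base edges
Visualize the intersection of the plane with the solid's surface.
The boundary of the cut region is a isosceles triangle.
isosceles triangle


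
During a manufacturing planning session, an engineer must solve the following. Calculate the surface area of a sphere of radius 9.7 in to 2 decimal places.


Shape: sphere
Radius r = 9.7 in
Formula: SA = 4 * pi * r^2
r^2 = 94.09
SA = 4 * pi * 94.09
SA = 376.36 * pi
SA = 1182.37
1182.37 in^2


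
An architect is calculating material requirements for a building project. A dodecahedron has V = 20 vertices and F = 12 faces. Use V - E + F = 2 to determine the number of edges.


Polyhedron: dodecahedron
Euler's formula for convex polyhedra: V - E + F = 2
Given: V = 20 vertices and F = 12 faces
Solve for E:
E = V + F - 2 = 20 + 12 - 2 = 30
30 edges


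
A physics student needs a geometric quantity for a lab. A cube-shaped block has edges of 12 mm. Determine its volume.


Shape: cube
Side s = 12 mm
Formula: V = s^3
V = 12 * 12 * 12
V = 144 * 12
V = 1728
1728 mm^3


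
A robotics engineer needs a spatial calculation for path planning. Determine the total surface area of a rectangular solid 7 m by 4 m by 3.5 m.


Shape: rectangular prism
l = 7 m, w = 4 m, h = 3.5 m
Formula: SA = 2(lw + lh + wh)
lw = 28, lh = 24.5, wh = 14
lw + lh + wh = 66.5
SA = 2 * 66.5
SA = 133
133 m^2


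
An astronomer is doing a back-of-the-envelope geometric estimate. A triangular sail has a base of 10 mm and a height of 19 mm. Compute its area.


Shape: triangle
Base b = 10 mm, Height h = 19 mm
Formula: A = (1/2) * b * h
A = 0.5 * 10 * 19
A = 0.5 * 190
A = 95
95 mm^2


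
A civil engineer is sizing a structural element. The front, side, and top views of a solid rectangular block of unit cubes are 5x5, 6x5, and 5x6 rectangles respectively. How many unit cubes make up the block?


Orthographic views of a solid rectangular block:
Front view 5 x 5 -> length = 5, height = 5
Side view 6 x 5 -> width = 6, height = 5 (consistent)
Top view 5 x 6 -> confirms length = 5, width = 6
The block is 5 x 6 x 5.
Total unit cubes = 5 * 6 * 5 = 150
150 unit cubes


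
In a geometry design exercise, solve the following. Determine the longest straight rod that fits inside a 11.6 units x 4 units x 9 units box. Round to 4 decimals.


Shape: rectangular box (space diagonal)
l = 11.6 units, w = 4 units, h = 9 units
Visualize: the diagonal of the base, then a right triangle with that diagonal and the height.
Formula: d = sqrt(l^2 + w^2 + h^2)
l^2 + w^2 + h^2 = 134.56 + 16 + 81 = 231.56
d = sqrt(231.56)
d = 15.2171
15.2171 units


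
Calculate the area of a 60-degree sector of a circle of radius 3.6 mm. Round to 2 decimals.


Shape: circular sector
Radius r = 3.6 mm, Angle = 60 degrees
Formula: A = (angle/360) * pi * r^2
r^2 = 12.96
Fraction of circle = 60/360
A = (60/360) * pi * 12.96
A = 2.16 * pi
A = 6.79
6.79 mm^2


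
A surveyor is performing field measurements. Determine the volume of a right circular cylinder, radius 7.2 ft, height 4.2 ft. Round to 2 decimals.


Shape: cylinder
Radius r = 7.2 ft, Height h = 4.2 ft
Formula: V = pi * r^2 * h
r^2 = 51.84
V = pi * 51.84 * 4.2
V = 217.728 * pi
V = 684.01
684.01 ft^3


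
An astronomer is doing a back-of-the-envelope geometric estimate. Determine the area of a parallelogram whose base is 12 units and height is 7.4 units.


Shape: parallelogram
Base b = 12 units, Height h = 7.4 units
Formula: A = b * h
A = 12 * 7.4
A = 88.8
88.8 units^2


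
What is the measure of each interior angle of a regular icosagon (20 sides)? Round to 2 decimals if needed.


Shape: regular icosagon (20 sides)
Formula: interior angle = (n - 2) * 180 / n
(n - 2) = 18
(n - 2) * 180 = 3240
angle = 3240 / 20
angle = 162
162 degrees


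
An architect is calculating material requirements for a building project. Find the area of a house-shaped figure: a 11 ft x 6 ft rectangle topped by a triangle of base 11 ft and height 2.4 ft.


Composite shape: rectangle + triangle
Rectangle area = 11 * 6 = 66
Triangle area = 0.5 * 11 * 2.4 = 13.2
Total = 66 + 13.2
Total = 79.2
79.2 ft^2


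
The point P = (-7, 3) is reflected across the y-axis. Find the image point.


Transformation: reflection
Original point: (-7, 3)
Rule for reflection over the y-axis: (x, y) -> (-x, y)
Apply: (-7, 3) -> (7, 3)
(7, 3)


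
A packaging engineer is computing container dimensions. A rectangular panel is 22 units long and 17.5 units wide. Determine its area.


Shape: rectangle
Length l = 22 units, Width w = 17.5 units
Formula: A = l * w
A = 22 * 17.5
A = 385
385 units^2


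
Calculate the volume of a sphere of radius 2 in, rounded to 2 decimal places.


Shape: sphere
Radius r = 2 in
Formula: V = (4/3) * pi * r^3
r^3 = 8
(4/3) * 8 = 10.666667
V = 10.666667 * pi
V = 33.51
33.51 in^3


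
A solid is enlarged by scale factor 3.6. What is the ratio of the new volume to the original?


Linear scale factor k = 3.6
Rule: under a linear scaling by k, volumes scale by k^3.
k^3 = 3.6 * 3.6 * 3.6
k^3 = 12.96 * 3.6
k^3 = 46.656
Volume scales by a factor of 46.656.
46.656 (dimensionless)


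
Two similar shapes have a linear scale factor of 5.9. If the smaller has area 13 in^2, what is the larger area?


Linear scale factor k = 5.9
Original area = 13 in^2
Rule: under a linear scaling by k, areas scale by k^2.
k^2 = 5.9^2 = 34.81
New area = 13 * 34.81
New area = 452.53
452.53 in^2


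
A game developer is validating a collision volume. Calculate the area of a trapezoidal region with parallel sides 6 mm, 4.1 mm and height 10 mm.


Shape: trapezoid
Parallel sides a = 6 mm, b = 4.1 mm; Height h = 10 mm
Formula: A = (a + b) * h / 2
a + b = 6 + 4.1 = 10.1
A = 10.1 * 10 / 2
A = 101 / 2
A = 50.5
50.5 mm^2


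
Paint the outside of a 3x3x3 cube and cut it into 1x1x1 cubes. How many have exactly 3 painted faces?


Large cube: 3 x 3 x 3, cut into unit cubes.
Cubes with 3 painted faces are at the corners. A cube always has 8 corners.
Count = 8
8 unit cubes


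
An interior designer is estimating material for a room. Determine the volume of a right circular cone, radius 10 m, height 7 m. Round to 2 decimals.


Shape: cone
Radius r = 10 m, Height h = 7 m
Formula: V = (1/3) * pi * r^2 * h
r^2 = 100
pi * r^2 * h = pi * 100 * 7 = 700 * pi
V = 700 * pi / 3
V = 733.04
733.04 m^3


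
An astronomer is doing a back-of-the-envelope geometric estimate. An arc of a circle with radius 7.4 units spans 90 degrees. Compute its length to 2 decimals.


Shape: circular arc
Radius r = 7.4 units, Angle = 90 degrees
Formula: L = (angle/360) * 2 * pi * r
2 * pi * r = 14.8 * pi
L = (90/360) * 14.8 * pi
L = 3.7 * pi
L = 11.62
11.62 units


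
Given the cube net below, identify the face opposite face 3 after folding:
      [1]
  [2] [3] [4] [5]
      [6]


Net: cross layout. Take square 3 as the base (bottom).
Fold the four squares in the horizontal row up around 3: 2 -> left, 4 -> right, 5 wraps to the top.
Fold 1 and 6 up from 3: 1 -> back, 6 -> front.
Opposite pairs are therefore: (1, 6), (2, 4), (3, 5).
Face 3 is opposite face 5.
face 5


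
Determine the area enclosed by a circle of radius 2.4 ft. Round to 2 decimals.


Shape: circle
Radius r = 2.4 ft
Formula: A = pi * r^2
r^2 = 2.4^2 = 5.76
A = pi * 5.76
A = 18.1
18.1 ft^2


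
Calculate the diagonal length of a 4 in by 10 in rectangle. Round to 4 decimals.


Shape: rectangle (diagonal via Pythagoras)
Sides: 4 in and 10 in
Formula: d = sqrt(l^2 + w^2)
l^2 = 16, w^2 = 100
l^2 + w^2 = 116
d = sqrt(116)
d = 10.7703
10.7703 in


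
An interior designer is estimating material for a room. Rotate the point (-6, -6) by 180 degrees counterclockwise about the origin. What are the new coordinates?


Transformation: rotation about the origin
Original point: (-6, -6)
Rule for 180 deg: (x, y) -> (-x, -y)
Apply: (-6, -6) -> (6, 6)
(6, 6)


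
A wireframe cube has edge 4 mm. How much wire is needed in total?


Shape: cube
Side s = 4 mm
A cube has 12 edges, all equal.
Formula: total edge length = 12 * s
Total = 12 * 4
Total = 48
48 mm


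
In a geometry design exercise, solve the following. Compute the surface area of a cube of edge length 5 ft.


Shape: cube
Side s = 5 ft
A cube has 6 square faces.
Formula: SA = 6 * s^2
s^2 = 25
SA = 6 * 25
SA = 150
150 ft^2


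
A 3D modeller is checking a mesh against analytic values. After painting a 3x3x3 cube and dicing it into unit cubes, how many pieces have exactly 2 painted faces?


Large cube: 3 x 3 x 3, cut into unit cubes.
n = 3, so n - 2 = 1
Cubes with 2 painted faces lie along the edges, excluding corners.
A cube has 12 edges; each contributes (n - 2) = 1 such cubes.
Count = 12 * 1 = 12
12 unit cubes


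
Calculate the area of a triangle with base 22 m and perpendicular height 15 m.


Shape: triangle
Base b = 22 m, Height h = 15 m
Formula: A = (1/2) * b * h
A = 0.5 * 22 * 15
A = 0.5 * 330
A = 165
165 m^2


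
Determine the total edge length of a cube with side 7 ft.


Shape: cube
Side s = 7 ft
A cube has 12 edges, all equal.
Formula: total edge length = 12 * s
Total = 12 * 7
Total = 84
84 ft


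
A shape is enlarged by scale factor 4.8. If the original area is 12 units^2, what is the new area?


Linear scale factor k = 4.8
Original area = 12 units^2
Rule: under a linear scaling by k, areas scale by k^2.
k^2 = 4.8^2 = 23.04
New area = 12 * 23.04
New area = 276.48
276.48 units^2


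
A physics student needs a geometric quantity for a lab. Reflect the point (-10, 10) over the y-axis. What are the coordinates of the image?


Transformation: reflection
Original point: (-10, 10)
Rule for reflection over the y-axis: (x, y) -> (-x, y)
Apply: (-10, 10) -> (10, 10)
(10, 10)


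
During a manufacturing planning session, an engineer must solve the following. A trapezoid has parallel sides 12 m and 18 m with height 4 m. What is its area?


Shape: trapezoid
Parallel sides a = 12 m, b = 18 m; Height h = 4 m
Formula: A = (a + b) * h / 2
a + b = 12 + 18 = 30
A = 30 * 4 / 2
A = 120 / 2
A = 60
60 m^2


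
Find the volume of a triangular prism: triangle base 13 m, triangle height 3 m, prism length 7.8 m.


Shape: triangular prism
Triangle base = 13 m, triangle height = 3 m, prism length L = 7.8 m
Formula: V = (1/2 * b * h_tri) * L
Cross-section area = 0.5 * 13 * 3 = 19.5
V = 19.5 * 7.8
V = 152.1
152.1 m^3


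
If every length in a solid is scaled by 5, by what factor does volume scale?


Linear scale factor k = 5
Rule: under a linear scaling by k, volumes scale by k^3.
k^3 = 5 * 5 * 5
k^3 = 25 * 5
k^3 = 125
Volume scales by a factor of 125.
125 (dimensionless)


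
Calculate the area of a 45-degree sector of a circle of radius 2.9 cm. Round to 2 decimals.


Shape: circular sector
Radius r = 2.9 cm, Angle = 45 degrees
Formula: A = (angle/360) * pi * r^2
r^2 = 8.41
Fraction of circle = 45/360
A = (45/360) * pi * 8.41
A = 1.05125 * pi
A = 3.3
3.3 cm^2


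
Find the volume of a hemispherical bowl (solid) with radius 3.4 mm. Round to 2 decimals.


Shape: hemisphere (half of a sphere)
Radius r = 3.4 mm
Formula: V = (1/2) * (4/3) * pi * r^3 = (2/3) * pi * r^3
r^3 = 39.304
(2/3) * 39.304 = 26.202667
V = 26.202667 * pi
V = 82.32
82.32 mm^3


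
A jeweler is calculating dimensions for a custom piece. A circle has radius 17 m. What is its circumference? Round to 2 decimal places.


Shape: circle
Radius r = 17 m
Formula: C = 2 * pi * r
C = 2 * pi * 17
C = 34 * pi
C = 106.81
106.81 m


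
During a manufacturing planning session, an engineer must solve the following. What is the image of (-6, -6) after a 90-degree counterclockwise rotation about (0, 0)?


Transformation: rotation about the origin
Original point: (-6, -6)
Rule for 90 deg counterclockwise: (x, y) -> (-y, x)
Apply: (-6, -6) -> (6, -6)
(6, -6)


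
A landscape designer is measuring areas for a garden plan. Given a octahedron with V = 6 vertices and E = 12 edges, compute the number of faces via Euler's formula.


Polyhedron: octahedron
Euler's formula for convex polyhedra: V - E + F = 2
Given: V = 6 vertices and E = 12 edges
Solve for F:
F = 2 + E - V = 2 + 12 - 6 = 8
8 faces


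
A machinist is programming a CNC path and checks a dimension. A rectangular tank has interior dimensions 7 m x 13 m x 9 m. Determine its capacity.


Shape: rectangular prism
l = 7 m, w = 13 m, h = 9 m
Formula: V = l * w * h
V = 7 * 13 * 9
V = 91 * 9
V = 819
819 m^3


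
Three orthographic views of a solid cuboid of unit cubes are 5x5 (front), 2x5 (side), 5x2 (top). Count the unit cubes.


Orthographic views of a solid rectangular block:
Front view 5 x 5 -> length = 5, height = 5
Side view 2 x 5 -> width = 2, height = 5 (consistent)
Top view 5 x 2 -> confirms length = 5, width = 2
The block is 5 x 2 x 5.
Total unit cubes = 5 * 2 * 5 = 50
50 unit cubes


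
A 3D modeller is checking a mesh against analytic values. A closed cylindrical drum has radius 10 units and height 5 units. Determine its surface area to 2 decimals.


Shape: closed cylinder
Radius r = 10 units, Height h = 5 units
Formula: SA = 2*pi*r^2 + 2*pi*r*h = 2*pi*r*(r + h)
r + h = 15
2 * r * (r + h) = 2 * 10 * 15 = 300
SA = 300 * pi
SA = 942.48
942.48 units^2


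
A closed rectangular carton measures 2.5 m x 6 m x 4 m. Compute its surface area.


Shape: rectangular prism
l = 2.5 m, w = 6 m, h = 4 m
Formula: SA = 2(lw + lh + wh)
lw = 15, lh = 10, wh = 24
lw + lh + wh = 49
SA = 2 * 49
SA = 98
98 m^2


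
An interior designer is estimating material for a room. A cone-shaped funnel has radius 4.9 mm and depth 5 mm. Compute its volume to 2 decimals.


Shape: cone
Radius r = 4.9 mm, Height h = 5 mm
Formula: V = (1/3) * pi * r^2 * h
r^2 = 24.01
pi * r^2 * h = pi * 24.01 * 5 = 120.05 * pi
V = 120.05 * pi / 3
V = 125.72
125.72 mm^3


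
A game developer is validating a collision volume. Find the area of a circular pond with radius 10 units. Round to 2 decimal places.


Shape: circle
Radius r = 10 units
Formula: A = pi * r^2
r^2 = 10^2 = 100
A = pi * 100
A = 314.16
314.16 units^2


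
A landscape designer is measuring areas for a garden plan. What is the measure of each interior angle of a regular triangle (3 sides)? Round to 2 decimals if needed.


Shape: regular triangle (3 sides)
Formula: interior angle = (n - 2) * 180 / n
(n - 2) = 1
(n - 2) * 180 = 180
angle = 180 / 3
angle = 60
60 degrees


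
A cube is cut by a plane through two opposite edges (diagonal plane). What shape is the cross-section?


Solid: cube
Cutting plane: through two opposite edges (diagonal plane)
Visualize the intersection of the plane with the solid's surface.
The boundary of the cut region is a rectangle.
rectangle


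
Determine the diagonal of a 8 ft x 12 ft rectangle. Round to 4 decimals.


Shape: rectangle (diagonal via Pythagoras)
Sides: 8 ft and 12 ft
Formula: d = sqrt(l^2 + w^2)
l^2 = 64, w^2 = 144
l^2 + w^2 = 208
d = sqrt(208)
d = 14.4222
14.4222 ft


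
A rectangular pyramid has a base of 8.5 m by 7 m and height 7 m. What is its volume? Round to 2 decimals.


Shape: rectangular pyramid
Base: 8.5 m x 7 m, Height h = 7 m
Formula: V = (1/3) * base_area * h
base_area = 8.5 * 7 = 59.5
base_area * h = 59.5 * 7 = 416.5
V = 416.5 / 3
V = 138.83
138.83 m^3


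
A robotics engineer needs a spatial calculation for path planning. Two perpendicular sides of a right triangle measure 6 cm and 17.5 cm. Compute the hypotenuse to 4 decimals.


Shape: right triangle
Legs a = 6 cm, b = 17.5 cm
Formula: c = sqrt(a^2 + b^2)
a^2 = 36, b^2 = 306.25
a^2 + b^2 = 342.25
c = sqrt(342.25)
c = 18.5
18.5 cm


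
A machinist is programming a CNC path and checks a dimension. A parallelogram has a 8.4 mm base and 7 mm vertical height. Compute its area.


Shape: parallelogram
Base b = 8.4 mm, Height h = 7 mm
Formula: A = b * h
A = 8.4 * 7
A = 58.8
58.8 mm^2


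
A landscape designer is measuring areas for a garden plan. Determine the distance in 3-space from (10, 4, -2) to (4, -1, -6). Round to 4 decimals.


3D distance between two points
P1 = (10, 4, -2), P2 = (4, -1, -6)
Formula: d = sqrt((x2-x1)^2 + (y2-y1)^2 + (z2-z1)^2)
dx = 4 - 10 = -6
dy = -1 - 4 = -5
dz = -6 - -2 = -4
dx^2 + dy^2 + dz^2 = 36 + 25 + 16 = 77
d = sqrt(77)
d = 8.775
8.775 units


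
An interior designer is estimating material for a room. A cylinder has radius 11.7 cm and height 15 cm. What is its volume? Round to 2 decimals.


Shape: cylinder
Radius r = 11.7 cm, Height h = 15 cm
Formula: V = pi * r^2 * h
r^2 = 136.89
V = pi * 136.89 * 15
V = 2053.35 * pi
V = 6450.79
6450.79 cm^3


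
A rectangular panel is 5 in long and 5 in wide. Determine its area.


Shape: rectangle
Length l = 5 in, Width w = 5 in
Formula: A = l * w
A = 5 * 5
A = 25
25 in^2


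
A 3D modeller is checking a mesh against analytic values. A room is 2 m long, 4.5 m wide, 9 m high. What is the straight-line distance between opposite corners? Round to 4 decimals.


Shape: rectangular box (space diagonal)
l = 2 m, w = 4.5 m, h = 9 m
Visualize: the diagonal of the base, then a right triangle with that diagonal and the height.
Formula: d = sqrt(l^2 + w^2 + h^2)
l^2 + w^2 + h^2 = 4 + 20.25 + 81 = 105.25
d = sqrt(105.25)
d = 10.2591
10.2591 m


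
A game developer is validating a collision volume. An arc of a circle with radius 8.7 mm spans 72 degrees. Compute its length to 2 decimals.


Shape: circular arc
Radius r = 8.7 mm, Angle = 72 degrees
Formula: L = (angle/360) * 2 * pi * r
2 * pi * r = 17.4 * pi
L = (72/360) * 17.4 * pi
L = 3.48 * pi
L = 10.93
10.93 mm


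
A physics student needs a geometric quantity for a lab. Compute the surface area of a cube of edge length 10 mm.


Shape: cube
Side s = 10 mm
A cube has 6 square faces.
Formula: SA = 6 * s^2
s^2 = 100
SA = 6 * 100
SA = 600
600 mm^2


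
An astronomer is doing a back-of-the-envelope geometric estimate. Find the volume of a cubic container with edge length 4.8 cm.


Shape: cube
Side s = 4.8 cm
Formula: V = s^3
V = 4.8 * 4.8 * 4.8
V = 23.04 * 4.8
V = 110.592
110.592 cm^3


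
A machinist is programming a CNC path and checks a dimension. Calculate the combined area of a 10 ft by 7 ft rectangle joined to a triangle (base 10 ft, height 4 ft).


Composite shape: rectangle + triangle
Rectangle area = 10 * 7 = 70
Triangle area = 0.5 * 10 * 4 = 20
Total = 70 + 20
Total = 90
90 ft^2


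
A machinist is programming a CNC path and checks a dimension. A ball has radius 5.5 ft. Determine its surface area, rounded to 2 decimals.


Shape: sphere
Radius r = 5.5 ft
Formula: SA = 4 * pi * r^2
r^2 = 30.25
SA = 4 * pi * 30.25
SA = 121 * pi
SA = 380.13
380.13 ft^2


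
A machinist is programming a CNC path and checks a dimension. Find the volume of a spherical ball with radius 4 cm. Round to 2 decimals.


Shape: sphere
Radius r = 4 cm
Formula: V = (4/3) * pi * r^3
r^3 = 64
(4/3) * 64 = 85.333333
V = 85.333333 * pi
V = 268.08
268.08 cm^3


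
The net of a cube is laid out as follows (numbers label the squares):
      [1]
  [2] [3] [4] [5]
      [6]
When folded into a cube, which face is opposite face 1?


Net: cross layout. Take square 3 as the base (bottom).
Fold the four squares in the horizontal row up around 3: 2 -> left, 4 -> right, 5 wraps to the top.
Fold 1 and 6 up from 3: 1 -> back, 6 -> front.
Opposite pairs are therefore: (1, 6), (2, 4), (3, 5).
Face 1 is opposite face 6.
face 6


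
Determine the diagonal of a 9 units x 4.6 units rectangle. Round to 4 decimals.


Shape: rectangle (diagonal via Pythagoras)
Sides: 9 units and 4.6 units
Formula: d = sqrt(l^2 + w^2)
l^2 = 81, w^2 = 21.16
l^2 + w^2 = 102.16
d = sqrt(102.16)
d = 10.1074
10.1074 units


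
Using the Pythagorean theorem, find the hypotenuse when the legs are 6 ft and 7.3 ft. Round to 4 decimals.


Shape: right triangle
Legs a = 6 ft, b = 7.3 ft
Formula: c = sqrt(a^2 + b^2)
a^2 = 36, b^2 = 53.29
a^2 + b^2 = 89.29
c = sqrt(89.29)
c = 9.4493
9.4493 ft


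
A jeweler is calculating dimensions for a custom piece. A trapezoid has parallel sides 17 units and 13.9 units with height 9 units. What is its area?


Shape: trapezoid
Parallel sides a = 17 units, b = 13.9 units; Height h = 9 units
Formula: A = (a + b) * h / 2
a + b = 17 + 13.9 = 30.9
A = 30.9 * 9 / 2
A = 278.1 / 2
A = 139.05
139.05 units^2


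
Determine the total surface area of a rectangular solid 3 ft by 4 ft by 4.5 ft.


Shape: rectangular prism
l = 3 ft, w = 4 ft, h = 4.5 ft
Formula: SA = 2(lw + lh + wh)
lw = 12, lh = 13.5, wh = 18
lw + lh + wh = 43.5
SA = 2 * 43.5
SA = 87
87 ft^2


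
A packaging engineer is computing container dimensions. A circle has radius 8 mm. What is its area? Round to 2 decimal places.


Shape: circle
Radius r = 8 mm
Formula: A = pi * r^2
r^2 = 8^2 = 64
A = pi * 64
A = 201.06
201.06 mm^2


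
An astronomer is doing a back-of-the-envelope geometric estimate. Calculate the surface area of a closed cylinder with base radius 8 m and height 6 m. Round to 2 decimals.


Shape: closed cylinder
Radius r = 8 m, Height h = 6 m
Formula: SA = 2*pi*r^2 + 2*pi*r*h = 2*pi*r*(r + h)
r + h = 14
2 * r * (r + h) = 2 * 8 * 14 = 224
SA = 224 * pi
SA = 703.72
703.72 m^2


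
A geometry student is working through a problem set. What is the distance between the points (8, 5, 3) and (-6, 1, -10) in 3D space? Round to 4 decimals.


3D distance between two points
P1 = (8, 5, 3), P2 = (-6, 1, -10)
Formula: d = sqrt((x2-x1)^2 + (y2-y1)^2 + (z2-z1)^2)
dx = -6 - 8 = -14
dy = 1 - 5 = -4
dz = -10 - 3 = -13
dx^2 + dy^2 + dz^2 = 196 + 16 + 169 = 381
d = sqrt(381)
d = 19.5192
19.5192 units


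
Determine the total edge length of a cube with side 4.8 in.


Shape: cube
Side s = 4.8 in
A cube has 12 edges, all equal.
Formula: total edge length = 12 * s
Total = 12 * 4.8
Total = 57.6
57.6 in


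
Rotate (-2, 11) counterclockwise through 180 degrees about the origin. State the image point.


Transformation: rotation about the origin
Original point: (-2, 11)
Rule for 180 deg: (x, y) -> (-x, -y)
Apply: (-2, 11) -> (2, -11)
(2, -11)


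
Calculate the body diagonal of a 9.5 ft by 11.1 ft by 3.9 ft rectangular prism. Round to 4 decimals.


Shape: rectangular box (space diagonal)
l = 9.5 ft, w = 11.1 ft, h = 3.9 ft
Visualize: the diagonal of the base, then a right triangle with that diagonal and the height.
Formula: d = sqrt(l^2 + w^2 + h^2)
l^2 + w^2 + h^2 = 90.25 + 123.21 + 15.21 = 228.67
d = sqrt(228.67)
d = 15.1218
15.1218 ft


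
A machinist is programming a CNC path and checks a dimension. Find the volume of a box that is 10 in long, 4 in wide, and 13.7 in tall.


Shape: rectangular prism
l = 10 in, w = 4 in, h = 13.7 in
Formula: V = l * w * h
V = 10 * 4 * 13.7
V = 40 * 13.7
V = 548
548 in^3


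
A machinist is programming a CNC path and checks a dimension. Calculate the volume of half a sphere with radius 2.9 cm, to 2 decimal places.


Shape: hemisphere (half of a sphere)
Radius r = 2.9 cm
Formula: V = (1/2) * (4/3) * pi * r^3 = (2/3) * pi * r^3
r^3 = 24.389
(2/3) * 24.389 = 16.259333
V = 16.259333 * pi
V = 51.08
51.08 cm^3


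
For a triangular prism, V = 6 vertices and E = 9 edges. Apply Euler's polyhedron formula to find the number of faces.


Polyhedron: triangular prism
Euler's formula for convex polyhedra: V - E + F = 2
Given: V = 6 vertices and E = 9 edges
Solve for F:
F = 2 + E - V = 2 + 9 - 6 = 5
5 faces


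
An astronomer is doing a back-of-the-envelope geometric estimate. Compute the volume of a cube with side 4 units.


Shape: cube
Side s = 4 units
Formula: V = s^3
V = 4 * 4 * 4
V = 16 * 4
V = 64
64 units^3


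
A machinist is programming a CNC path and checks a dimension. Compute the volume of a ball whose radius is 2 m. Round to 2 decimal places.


Shape: sphere
Radius r = 2 m
Formula: V = (4/3) * pi * r^3
r^3 = 8
(4/3) * 8 = 10.666667
V = 10.666667 * pi
V = 33.51
33.51 m^3


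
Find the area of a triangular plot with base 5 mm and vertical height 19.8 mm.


Shape: triangle
Base b = 5 mm, Height h = 19.8 mm
Formula: A = (1/2) * b * h
A = 0.5 * 5 * 19.8
A = 0.5 * 99
A = 49.5
49.5 mm^2


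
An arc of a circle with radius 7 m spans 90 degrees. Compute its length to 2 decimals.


Shape: circular arc
Radius r = 7 m, Angle = 90 degrees
Formula: L = (angle/360) * 2 * pi * r
2 * pi * r = 14 * pi
L = (90/360) * 14 * pi
L = 3.5 * pi
L = 11
11 m


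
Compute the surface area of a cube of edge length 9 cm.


Shape: cube
Side s = 9 cm
A cube has 6 square faces.
Formula: SA = 6 * s^2
s^2 = 81
SA = 6 * 81
SA = 486
486 cm^2


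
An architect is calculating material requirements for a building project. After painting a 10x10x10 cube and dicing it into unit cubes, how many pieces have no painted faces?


Large cube: 10 x 10 x 10, cut into unit cubes.
n = 10, so n - 2 = 8
Unpainted cubes form the interior (n - 2)^3 block.
(n - 2)^3 = 8^3 = 512
512 unit cubes


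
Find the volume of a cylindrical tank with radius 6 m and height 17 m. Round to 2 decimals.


Shape: cylinder
Radius r = 6 m, Height h = 17 m
Formula: V = pi * r^2 * h
r^2 = 36
V = pi * 36 * 17
V = 612 * pi
V = 1922.65
1922.65 m^3


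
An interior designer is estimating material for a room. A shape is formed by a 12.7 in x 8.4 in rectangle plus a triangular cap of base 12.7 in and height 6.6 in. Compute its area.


Composite shape: rectangle + triangle
Rectangle area = 12.7 * 8.4 = 106.68
Triangle area = 0.5 * 12.7 * 6.6 = 41.91
Total = 106.68 + 41.91
Total = 148.59
148.59 in^2


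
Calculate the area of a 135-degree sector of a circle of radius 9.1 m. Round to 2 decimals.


Shape: circular sector
Radius r = 9.1 m, Angle = 135 degrees
Formula: A = (angle/360) * pi * r^2
r^2 = 82.81
Fraction of circle = 135/360
A = (135/360) * pi * 82.81
A = 31.05375 * pi
A = 97.56
97.56 m^2


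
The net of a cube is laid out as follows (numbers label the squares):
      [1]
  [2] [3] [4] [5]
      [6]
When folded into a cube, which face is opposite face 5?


Net: cross layout. Take square 3 as the base (bottom).
Fold the four squares in the horizontal row up around 3: 2 -> left, 4 -> right, 5 wraps to the top.
Fold 1 and 6 up from 3: 1 -> back, 6 -> front.
Opposite pairs are therefore: (1, 6), (2, 4), (3, 5).
Face 5 is opposite face 3.
face 3


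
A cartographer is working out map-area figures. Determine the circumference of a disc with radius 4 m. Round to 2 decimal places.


Shape: circle
Radius r = 4 m
Formula: C = 2 * pi * r
C = 2 * pi * 4
C = 8 * pi
C = 25.13
25.13 m


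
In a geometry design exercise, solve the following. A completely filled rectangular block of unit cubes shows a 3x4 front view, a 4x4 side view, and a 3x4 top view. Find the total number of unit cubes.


Orthographic views of a solid rectangular block:
Front view 3 x 4 -> length = 3, height = 4
Side view 4 x 4 -> width = 4, height = 4 (consistent)
Top view 3 x 4 -> confirms length = 3, width = 4
The block is 3 x 4 x 4.
Total unit cubes = 3 * 4 * 4 = 48
48 unit cubes


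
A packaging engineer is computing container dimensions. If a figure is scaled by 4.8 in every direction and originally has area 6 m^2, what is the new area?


Linear scale factor k = 4.8
Original area = 6 m^2
Rule: under a linear scaling by k, areas scale by k^2.
k^2 = 4.8^2 = 23.04
New area = 6 * 23.04
New area = 138.24
138.24 m^2


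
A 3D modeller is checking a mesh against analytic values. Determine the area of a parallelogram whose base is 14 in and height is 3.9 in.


Shape: parallelogram
Base b = 14 in, Height h = 3.9 in
Formula: A = b * h
A = 14 * 3.9
A = 54.6
54.6 in^2


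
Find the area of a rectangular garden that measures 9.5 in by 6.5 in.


Shape: rectangle
Length l = 9.5 in, Width w = 6.5 in
Formula: A = l * w
A = 9.5 * 6.5
A = 61.75
61.75 in^2


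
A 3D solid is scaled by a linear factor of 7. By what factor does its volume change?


Linear scale factor k = 7
Rule: under a linear scaling by k, volumes scale by k^3.
k^3 = 7 * 7 * 7
k^3 = 49 * 7
k^3 = 343
Volume scales by a factor of 343.
343 (dimensionless)


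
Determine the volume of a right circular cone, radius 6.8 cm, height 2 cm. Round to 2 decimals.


Shape: cone
Radius r = 6.8 cm, Height h = 2 cm
Formula: V = (1/3) * pi * r^2 * h
r^2 = 46.24
pi * r^2 * h = pi * 46.24 * 2 = 92.48 * pi
V = 92.48 * pi / 3
V = 96.84
96.84 cm^3


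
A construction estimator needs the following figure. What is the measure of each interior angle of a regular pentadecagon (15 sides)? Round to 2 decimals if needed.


Shape: regular pentadecagon (15 sides)
Formula: interior angle = (n - 2) * 180 / n
(n - 2) = 13
(n - 2) * 180 = 2340
angle = 2340 / 15
angle = 156
156 degrees


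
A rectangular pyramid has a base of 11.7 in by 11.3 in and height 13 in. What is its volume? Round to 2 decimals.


Shape: rectangular pyramid
Base: 11.7 in x 11.3 in, Height h = 13 in
Formula: V = (1/3) * base_area * h
base_area = 11.7 * 11.3 = 132.21
base_area * h = 132.21 * 13 = 1718.73
V = 1718.73 / 3
V = 572.91
572.91 in^3


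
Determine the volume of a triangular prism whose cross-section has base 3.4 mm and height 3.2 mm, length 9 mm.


Shape: triangular prism
Triangle base = 3.4 mm, triangle height = 3.2 mm, prism length L = 9 mm
Formula: V = (1/2 * b * h_tri) * L
Cross-section area = 0.5 * 3.4 * 3.2 = 5.44
V = 5.44 * 9
V = 48.96
48.96 mm^3


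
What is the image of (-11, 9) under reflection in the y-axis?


Transformation: reflection
Original point: (-11, 9)
Rule for reflection over the y-axis: (x, y) -> (-x, y)
Apply: (-11, 9) -> (11, 9)
(11, 9)


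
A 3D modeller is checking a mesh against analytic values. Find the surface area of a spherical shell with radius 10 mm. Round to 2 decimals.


Shape: sphere
Radius r = 10 mm
Formula: SA = 4 * pi * r^2
r^2 = 100
SA = 4 * pi * 100
SA = 400 * pi
SA = 1256.64
1256.64 mm^2


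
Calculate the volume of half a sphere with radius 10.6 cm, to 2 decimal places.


Shape: hemisphere (half of a sphere)
Radius r = 10.6 cm
Formula: V = (1/2) * (4/3) * pi * r^3 = (2/3) * pi * r^3
r^3 = 1191.016
(2/3) * 1191.016 = 794.010667
V = 794.010667 * pi
V = 2494.46
2494.46 cm^3


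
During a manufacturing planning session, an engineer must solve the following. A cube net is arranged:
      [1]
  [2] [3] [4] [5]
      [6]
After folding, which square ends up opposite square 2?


Net: cross layout. Take square 3 as the base (bottom).
Fold the four squares in the horizontal row up around 3: 2 -> left, 4 -> right, 5 wraps to the top.
Fold 1 and 6 up from 3: 1 -> back, 6 -> front.
Opposite pairs are therefore: (1, 6), (2, 4), (3, 5).
Face 2 is opposite face 4.
face 4


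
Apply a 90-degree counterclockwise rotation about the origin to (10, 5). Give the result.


Transformation: rotation about the origin
Original point: (10, 5)
Rule for 90 deg counterclockwise: (x, y) -> (-y, x)
Apply: (10, 5) -> (-5, 10)
(-5, 10)


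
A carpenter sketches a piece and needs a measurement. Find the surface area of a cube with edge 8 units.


Shape: cube
Side s = 8 units
A cube has 6 square faces.
Formula: SA = 6 * s^2
s^2 = 64
SA = 6 * 64
SA = 384
384 units^2


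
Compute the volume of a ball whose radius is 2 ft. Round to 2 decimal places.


Shape: sphere
Radius r = 2 ft
Formula: V = (4/3) * pi * r^3
r^3 = 8
(4/3) * 8 = 10.666667
V = 10.666667 * pi
V = 33.51
33.51 ft^3


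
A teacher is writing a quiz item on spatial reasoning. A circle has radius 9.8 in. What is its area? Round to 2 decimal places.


Shape: circle
Radius r = 9.8 in
Formula: A = pi * r^2
r^2 = 9.8^2 = 96.04
A = pi * 96.04
A = 301.72
301.72 in^2


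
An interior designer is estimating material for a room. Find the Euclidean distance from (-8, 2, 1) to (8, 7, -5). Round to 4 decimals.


3D distance between two points
P1 = (-8, 2, 1), P2 = (8, 7, -5)
Formula: d = sqrt((x2-x1)^2 + (y2-y1)^2 + (z2-z1)^2)
dx = 8 - -8 = 16
dy = 7 - 2 = 5
dz = -5 - 1 = -6
dx^2 + dy^2 + dz^2 = 256 + 25 + 36 = 317
d = sqrt(317)
d = 17.8045
17.8045 units


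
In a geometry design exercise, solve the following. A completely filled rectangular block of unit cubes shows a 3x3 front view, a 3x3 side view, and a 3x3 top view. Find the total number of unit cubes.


Orthographic views of a solid rectangular block:
Front view 3 x 3 -> length = 3, height = 3
Side view 3 x 3 -> width = 3, height = 3 (consistent)
Top view 3 x 3 -> confirms length = 3, width = 3
The block is 3 x 3 x 3.
Total unit cubes = 3 * 3 * 3 = 27
27 unit cubes


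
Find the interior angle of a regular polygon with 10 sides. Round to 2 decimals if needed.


Shape: regular decagon (10 sides)
Formula: interior angle = (n - 2) * 180 / n
(n - 2) = 8
(n - 2) * 180 = 1440
angle = 1440 / 10
angle = 144
144 degrees


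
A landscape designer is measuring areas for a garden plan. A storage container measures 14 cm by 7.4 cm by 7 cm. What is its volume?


Shape: rectangular prism
l = 14 cm, w = 7.4 cm, h = 7 cm
Formula: V = l * w * h
V = 14 * 7.4 * 7
V = 103.6 * 7
V = 725.2
725.2 cm^3
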